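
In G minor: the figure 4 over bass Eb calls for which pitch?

A

Counting 3 letter steps above Eb lands on A; in G minor, that letter is A.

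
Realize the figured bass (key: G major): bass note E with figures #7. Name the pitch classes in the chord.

E, G, B, D#

The written figures #7 are shorthand for 7/5/3: the 5/3 are implied.
A third above E in this key is G.
A fifth above E in this key is B.
A seventh above E in this key is D, raised to D# by the sharp.
Together with the bass E, this spells E minor-major seventh in root position.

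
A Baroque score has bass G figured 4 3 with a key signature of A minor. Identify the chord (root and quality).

C major seventh

The figures 4 3 indicate a seventh chord in second inversion.
In second inversion the root lies a fourth above the bass: a fourth above G in A minor is C.
The chord tones are G, B, C, E, giving C major seventh.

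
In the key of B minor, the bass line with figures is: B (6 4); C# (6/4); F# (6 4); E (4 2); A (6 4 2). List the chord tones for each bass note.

B, E, G | C#, F#, A | F#, B, D | E, F#, A, C# | A, B, D, F#

B (6/4): B, E, G.
C# (6/4): C#, F#, A.
F# (6/4): F#, B, D.
E (6/4/2): E, F#, A, C#.
A (6/4/2): A, B, D, F#.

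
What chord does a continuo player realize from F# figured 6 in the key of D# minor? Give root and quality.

D# minor

The figures 6 indicate a triad in first inversion.
In first inversion the root lies a sixth above the bass: a sixth above F# in D# minor is D#.
The chord tones are F#, A#, D#, giving D# minor.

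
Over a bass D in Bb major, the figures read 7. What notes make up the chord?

D, F, A, C

The written figures 7 are shorthand for 7/5/3: the 5/3 are implied.
A third above D in this key is F.
A fifth above D in this key is A.
A seventh above D in this key is C.
Together with the bass D, this spells D minor seventh in root position.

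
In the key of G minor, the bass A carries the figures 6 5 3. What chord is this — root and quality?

The figures 6 5 3 indicate a seventh chord in first inversion.
In first inversion the root lies a sixth above the bass: a sixth above A in G minor is F.
The chord tones are A, C, Eb, F, giving F dominant seventh.

F dominant seventh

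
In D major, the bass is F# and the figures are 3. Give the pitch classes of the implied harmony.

The written figures 3 are shorthand for 5/3: the 5 is implied.
A third above F# in this key is A.
A fifth above F# in this key is C#.
Together with the bass F#, this spells F# minor in root position.

F#, A, C#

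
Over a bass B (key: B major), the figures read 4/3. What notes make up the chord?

B, D#, E, G#

The written figures 4/3 are shorthand for 6/4/3: the 6 is implied.
A third above B in this key is D#.
A fourth above B in this key is E.
A sixth above B in this key is G#.
Together with the bass B, this spells E major seventh in second inversion.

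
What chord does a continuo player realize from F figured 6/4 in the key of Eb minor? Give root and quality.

The figures 6/4 indicate a triad in second inversion.
In second inversion the root lies a fourth above the bass: a fourth above F in Eb minor is Bb.
The chord tones are F, Bb, Db, giving Bb minor.

Bb minor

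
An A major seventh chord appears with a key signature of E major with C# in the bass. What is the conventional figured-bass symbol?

6/5

C# is the third of A major seventh, so the chord is in first inversion.
A seventh chord in first inversion is figured 6/5/3, conventionally abbreviated 6/5.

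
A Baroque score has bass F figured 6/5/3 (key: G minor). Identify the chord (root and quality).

D minor seventh

The figures 6/5/3 indicate a seventh chord in first inversion.
In first inversion the root lies a sixth above the bass: a sixth above F in G minor is D.
The chord tones are F, A, C, D, giving D minor seventh.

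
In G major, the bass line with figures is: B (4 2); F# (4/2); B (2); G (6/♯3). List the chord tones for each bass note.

B (6/4/2): B, C, E, G.
F# (6/4/2): F#, G, B, D.
B (6/4/2): B, C, E, G.
G (6/#3): G, B#, E.

B, C, E, G | F#, G, B, D | B, C, E, G | G, B#, E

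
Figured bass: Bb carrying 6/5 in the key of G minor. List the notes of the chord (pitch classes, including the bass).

The written figures 6/5 are shorthand for 6/5/3: the 3 is implied.
A third above Bb in this key is D.
A fifth above Bb in this key is F.
A sixth above Bb in this key is G.
Together with the bass Bb, this spells G minor seventh in first inversion.

Bb, D, F, G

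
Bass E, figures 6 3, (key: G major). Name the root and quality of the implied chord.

C major

The figures 6 3 indicate a triad in first inversion.
In first inversion the root lies a sixth above the bass: a sixth above E in G major is C.
The chord tones are E, G, C, giving C major.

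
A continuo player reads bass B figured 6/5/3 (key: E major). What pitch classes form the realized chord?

B, D#, F#, G#

A third above B in this key is D#.
A fifth above B in this key is F#.
A sixth above B in this key is G#.
Together with the bass B, this spells G# minor seventh in first inversion.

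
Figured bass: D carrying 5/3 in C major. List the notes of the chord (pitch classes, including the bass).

D, F, A

A third above D in this key is F.
A fifth above D in this key is A.
Together with the bass D, this spells D minor in root position.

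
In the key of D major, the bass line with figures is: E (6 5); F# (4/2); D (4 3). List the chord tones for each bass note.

E (6/5/3): E, G, B, C#.
F# (6/4/2): F#, G, B, D.
D (6/4/3): D, F#, G, B.

E, G, B, C# | F#, G, B, D | D, F#, G, B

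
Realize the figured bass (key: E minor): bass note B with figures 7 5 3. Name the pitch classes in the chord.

B, D, F#, A

A third above B in this key is D.
A fifth above B in this key is F#.
A seventh above B in this key is A.
Together with the bass B, this spells B minor seventh in root position.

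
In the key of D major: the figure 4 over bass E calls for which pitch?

A

Counting 3 letter steps above E lands on A; in D major, that letter is A.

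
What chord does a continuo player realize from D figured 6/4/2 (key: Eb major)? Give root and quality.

Eb major seventh

The figures 6/4/2 indicate a seventh chord in third inversion.
In third inversion the root lies a second above the bass: a second above D in Eb major is Eb.
The chord tones are D, Eb, G, Bb, giving Eb major seventh.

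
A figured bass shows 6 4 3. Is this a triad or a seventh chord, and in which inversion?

seventh chord, second inversion

Intervals of 6/4/3 above the bass form a seventh chord; the bass is the fifth, so this is second inversion.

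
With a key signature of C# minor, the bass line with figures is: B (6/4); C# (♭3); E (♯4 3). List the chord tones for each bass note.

B, E, G# | C#, Eb, G# | E, G#, A#, C#

B (6/4): B, E, G#.
C# (5/b3): C#, Eb, G#.
E (6/#4/3): E, G#, A#, C#.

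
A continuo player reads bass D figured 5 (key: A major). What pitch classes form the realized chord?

The written figures 5 are shorthand for 5/3: the 3 is implied.
A third above D in this key is F#.
A fifth above D in this key is A.
Together with the bass D, this spells D major in root position.

D, F#, A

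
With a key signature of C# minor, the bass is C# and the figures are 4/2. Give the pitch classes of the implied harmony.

The written figures 4/2 are shorthand for 6/4/2: the 6 is implied.
A second above C# in this key is D#.
A fourth above C# in this key is F#.
A sixth above C# in this key is A.
Together with the bass C#, this spells D# half-diminished seventh in third inversion.

C#, D#, F#, A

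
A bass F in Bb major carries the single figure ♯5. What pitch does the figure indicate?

C#

Counting 4 letter steps above F lands on C; in Bb major, that letter is C.
The #5 figure raises it a semitone, giving C#.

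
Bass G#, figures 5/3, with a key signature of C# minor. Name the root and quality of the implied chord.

The figures 5/3 indicate a triad in root position.
In root position the bass is the root, so the root is G#.
The chord tones are G#, B, D#, giving G# minor.

G# minor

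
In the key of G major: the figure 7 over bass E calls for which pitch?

Counting 6 letter steps above E lands on D; in G major, that letter is D.

D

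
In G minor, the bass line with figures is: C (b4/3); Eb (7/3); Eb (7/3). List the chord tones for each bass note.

C, Eb, Fb, A | Eb, G, Bb, D | Eb, G, Bb, D

C (6/b4/3): C, Eb, Fb, A.
Eb (7/5/3): Eb, G, Bb, D.
Eb (7/5/3): Eb, G, Bb, D.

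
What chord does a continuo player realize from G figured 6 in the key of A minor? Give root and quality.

E minor

The figures 6 indicate a triad in first inversion.
In first inversion the root lies a sixth above the bass: a sixth above G in A minor is E.
The chord tones are G, B, E, giving E minor.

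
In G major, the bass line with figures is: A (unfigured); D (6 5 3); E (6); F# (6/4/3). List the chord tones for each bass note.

A (5/3): A, C, E.
D (6/5/3): D, F#, A, B.
E (6/3): E, G, C.
F# (6/4/3): F#, A, B, D.

A, C, E | D, F#, A, B | E, G, C | F#, A, B, D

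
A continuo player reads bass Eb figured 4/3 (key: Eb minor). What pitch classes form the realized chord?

Eb, Gb, Ab, Cb

The written figures 4/3 are shorthand for 6/4/3: the 6 is implied.
A third above Eb in this key is Gb.
A fourth above Eb in this key is Ab.
A sixth above Eb in this key is Cb.
Together with the bass Eb, this spells Ab minor seventh in second inversion.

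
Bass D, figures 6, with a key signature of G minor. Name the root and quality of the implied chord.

The figures 6 indicate a triad in first inversion.
In first inversion the root lies a sixth above the bass: a sixth above D in G minor is Bb.
The chord tones are D, F, Bb, giving Bb major.

Bb major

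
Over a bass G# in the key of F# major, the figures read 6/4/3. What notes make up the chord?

A third above G# in this key is B.
A fourth above G# in this key is C#.
A sixth above G# in this key is E#.
Together with the bass G#, this spells C# dominant seventh in second inversion.

G#, B, C#, E#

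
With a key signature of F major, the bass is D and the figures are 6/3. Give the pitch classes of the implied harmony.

D, F, Bb

A third above D in this key is F.
A sixth above D in this key is Bb.
Together with the bass D, this spells Bb major in first inversion.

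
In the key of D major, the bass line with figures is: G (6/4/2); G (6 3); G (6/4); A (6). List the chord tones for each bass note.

G (6/4/2): G, A, C#, E.
G (6/3): G, B, E.
G (6/4): G, C#, E.
A (6/3): A, C#, F#.

G, A, C#, E | G, B, E | G, C#, E | A, C#, F#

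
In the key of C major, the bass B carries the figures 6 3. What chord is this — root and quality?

G major

The figures 6 3 indicate a triad in first inversion.
In first inversion the root lies a sixth above the bass: a sixth above B in C major is G.
The chord tones are B, D, G, giving G major.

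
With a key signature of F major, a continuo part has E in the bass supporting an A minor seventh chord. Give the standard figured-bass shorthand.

4/3

E is the fifth of A minor seventh, so the chord is in second inversion.
A seventh chord in second inversion is figured 6/4/3, conventionally abbreviated 4/3.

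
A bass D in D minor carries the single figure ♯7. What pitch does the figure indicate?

C#

Counting 6 letter steps above D lands on C; in D minor, that letter is C.
The #7 figure raises it a semitone, giving C#.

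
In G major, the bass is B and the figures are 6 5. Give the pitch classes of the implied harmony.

B, D, F#, G

The written figures 6 5 are shorthand for 6/5/3: the 3 is implied.
A third above B in this key is D.
A fifth above B in this key is F#.
A sixth above B in this key is G.
Together with the bass B, this spells G major seventh in first inversion.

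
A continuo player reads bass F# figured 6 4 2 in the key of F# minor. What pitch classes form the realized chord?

A second above F# in this key is G#.
A fourth above F# in this key is B.
A sixth above F# in this key is D.
Together with the bass F#, this spells G# half-diminished seventh in third inversion.

F#, G#, B, D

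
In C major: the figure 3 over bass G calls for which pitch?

Counting 2 letter steps above G lands on B; in C major, that letter is B.

B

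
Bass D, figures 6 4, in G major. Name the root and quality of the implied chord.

The figures 6 4 indicate a triad in second inversion.
In second inversion the root lies a fourth above the bass: a fourth above D in G major is G.
The chord tones are D, G, B, giving G major.

G major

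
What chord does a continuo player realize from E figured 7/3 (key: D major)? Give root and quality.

The figures 7/3 indicate a seventh chord in root position.
In root position the bass is the root, so the root is E.
The chord tones are E, G, B, D, giving E minor seventh.

E minor seventh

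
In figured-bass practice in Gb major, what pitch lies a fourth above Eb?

Counting 3 letter steps above Eb lands on A; in Gb major, that letter is Ab.

Ab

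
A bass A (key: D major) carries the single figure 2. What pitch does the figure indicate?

B

Counting 1 letter step above A lands on B; in D major, that letter is B.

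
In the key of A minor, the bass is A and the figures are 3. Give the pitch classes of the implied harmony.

The written figures 3 are shorthand for 5/3: the 5 is implied.
A third above A in this key is C.
A fifth above A in this key is E.
Together with the bass A, this spells A minor in root position.

A, C, E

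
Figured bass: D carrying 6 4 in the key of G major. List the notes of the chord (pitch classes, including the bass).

D, G, B

A fourth above D in this key is G.
A sixth above D in this key is B.
Together with the bass D, this spells G major in second inversion.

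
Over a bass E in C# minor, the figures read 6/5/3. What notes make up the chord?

A third above E in this key is G#.
A fifth above E in this key is B.
A sixth above E in this key is C#.
Together with the bass E, this spells C# minor seventh in first inversion.

E, G#, B, C#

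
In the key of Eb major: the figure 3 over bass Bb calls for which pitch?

Counting 2 letter steps above Bb lands on D; in Eb major, that letter is D.

D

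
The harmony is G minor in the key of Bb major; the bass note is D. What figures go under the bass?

6/4

D is the fifth of G minor, so the chord is in second inversion.
A triad in second inversion is figured 6/4, conventionally abbreviated 6/4.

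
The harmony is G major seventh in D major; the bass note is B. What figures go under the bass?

B is the third of G major seventh, so the chord is in first inversion.
A seventh chord in first inversion is figured 6/5/3, conventionally abbreviated 6/5.

6/5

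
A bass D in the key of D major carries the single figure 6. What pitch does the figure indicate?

Counting 5 letter steps above D lands on B; in D major, that letter is B.

B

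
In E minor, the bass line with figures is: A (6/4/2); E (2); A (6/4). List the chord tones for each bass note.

A, B, D, F# | E, F#, A, C | A, D, F#

A (6/4/2): A, B, D, F#.
E (6/4/2): E, F#, A, C.
A (6/4): A, D, F#.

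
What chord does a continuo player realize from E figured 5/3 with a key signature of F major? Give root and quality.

The figures 5/3 indicate a triad in root position.
In root position the bass is the root, so the root is E.
The chord tones are E, G, Bb, giving E diminished.

E diminished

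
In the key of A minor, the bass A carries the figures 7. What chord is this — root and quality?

The figures 7 indicate a seventh chord in root position.
In root position the bass is the root, so the root is A.
The chord tones are A, C, E, G, giving A minor seventh.

A minor seventh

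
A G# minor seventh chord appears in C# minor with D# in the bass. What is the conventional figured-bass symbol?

D# is the fifth of G# minor seventh, so the chord is in second inversion.
A seventh chord in second inversion is figured 6/4/3, conventionally abbreviated 4/3.

4/3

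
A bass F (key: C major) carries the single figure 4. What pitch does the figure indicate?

Counting 3 letter steps above F lands on B; in C major, that letter is B.

B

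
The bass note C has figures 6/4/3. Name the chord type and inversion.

seventh chord, second inversion

Intervals of 6/4/3 above the bass form a seventh chord; the bass is the fifth, so this is second inversion.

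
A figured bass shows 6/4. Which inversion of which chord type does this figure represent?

triad, second inversion

Intervals of 6/4 above the bass form a triad; the bass is the fifth, so this is second inversion.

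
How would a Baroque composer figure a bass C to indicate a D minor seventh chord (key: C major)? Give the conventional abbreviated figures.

4/2

C is the seventh of D minor seventh, so the chord is in third inversion.
A seventh chord in third inversion is figured 6/4/2, conventionally abbreviated 4/2.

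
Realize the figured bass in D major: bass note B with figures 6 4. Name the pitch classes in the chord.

B, E, G

A fourth above B in this key is E.
A sixth above B in this key is G.
Together with the bass B, this spells E minor in second inversion.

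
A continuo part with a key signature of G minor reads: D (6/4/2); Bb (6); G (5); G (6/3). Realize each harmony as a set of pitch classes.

D (6/4/2): D, Eb, G, Bb.
Bb (6/3): Bb, D, G.
G (5/3): G, Bb, D.
G (6/3): G, Bb, Eb.

D, Eb, G, Bb | Bb, D, G | G, Bb, D | G, Bb, Eb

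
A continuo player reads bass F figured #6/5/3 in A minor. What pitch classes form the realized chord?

F, A, C, D#

A third above F in this key is A.
A fifth above F in this key is C.
A sixth above F in this key is D, raised to D# by the sharp.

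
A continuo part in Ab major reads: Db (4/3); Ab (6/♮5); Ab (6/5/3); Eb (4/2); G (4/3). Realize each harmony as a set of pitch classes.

Db (6/4/3): Db, F, G, Bb.
Ab (6/♮5/3): Ab, C, E, F.
Ab (6/5/3): Ab, C, Eb, F.
Eb (6/4/2): Eb, F, Ab, C.
G (6/4/3): G, Bb, C, Eb.

Db, F, G, Bb | Ab, C, E, F | Ab, C, Eb, F | Eb, F, Ab, C | G, Bb, C, Eb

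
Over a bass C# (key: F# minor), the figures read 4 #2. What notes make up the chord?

C#, D#, F#, A

The written figures 4 #2 are shorthand for 6/4/2: the 6 is implied.
A second above C# in this key is D, raised to D# by the sharp.
A fourth above C# in this key is F#.
A sixth above C# in this key is A.
Together with the bass C#, this spells D# half-diminished seventh in third inversion.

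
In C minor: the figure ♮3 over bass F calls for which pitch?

Counting 2 letter steps above F lands on A; in C minor, that letter is Ab.
The ♮3 figure makes it natural, giving A.

A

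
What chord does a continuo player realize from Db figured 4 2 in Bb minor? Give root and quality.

Eb minor seventh

The figures 4 2 indicate a seventh chord in third inversion.
In third inversion the root lies a second above the bass: a second above Db in Bb minor is Eb.
The chord tones are Db, Eb, Gb, Bb, giving Eb minor seventh.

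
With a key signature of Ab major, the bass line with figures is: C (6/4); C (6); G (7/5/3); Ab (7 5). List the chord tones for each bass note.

C (6/4): C, F, Ab.
C (6/3): C, Eb, Ab.
G (7/5/3): G, Bb, Db, F.
Ab (7/5/3): Ab, C, Eb, G.

C, F, Ab | C, Eb, Ab | G, Bb, Db, F | Ab, C, Eb, G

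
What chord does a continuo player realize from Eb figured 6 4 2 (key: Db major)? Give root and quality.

The figures 6 4 2 indicate a seventh chord in third inversion.
In third inversion the root lies a second above the bass: a second above Eb in Db major is F.
The chord tones are Eb, F, Ab, C, giving F minor seventh.

F minor seventh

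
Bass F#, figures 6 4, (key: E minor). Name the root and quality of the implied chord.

The figures 6 4 indicate a triad in second inversion.
In second inversion the root lies a fourth above the bass: a fourth above F# in E minor is B.
The chord tones are F#, B, D, giving B minor.

B minor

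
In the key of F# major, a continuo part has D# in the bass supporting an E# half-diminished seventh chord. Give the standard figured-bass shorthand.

4/2

D# is the seventh of E# half-diminished seventh, so the chord is in third inversion.
A seventh chord in third inversion is figured 6/4/2, conventionally abbreviated 4/2.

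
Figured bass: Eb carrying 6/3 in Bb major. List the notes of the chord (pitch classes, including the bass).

Eb, G, C

A third above Eb in this key is G.
A sixth above Eb in this key is C.
Together with the bass Eb, this spells C minor in first inversion.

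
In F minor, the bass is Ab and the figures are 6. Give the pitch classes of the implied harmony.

Ab, C, F

The written figures 6 are shorthand for 6/3: the 3 is implied.
A third above Ab in this key is C.
A sixth above Ab in this key is F.
Together with the bass Ab, this spells F minor in first inversion.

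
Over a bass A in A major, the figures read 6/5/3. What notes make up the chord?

A third above A in this key is C#.
A fifth above A in this key is E.
A sixth above A in this key is F#.
Together with the bass A, this spells F# minor seventh in first inversion.

A, C#, E, F#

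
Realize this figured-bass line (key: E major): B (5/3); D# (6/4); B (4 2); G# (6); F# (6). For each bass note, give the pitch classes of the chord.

B, D#, F# | D#, G#, B | B, C#, E, G# | G#, B, E | F#, A, D#

B (5/3): B, D#, F#.
D# (6/4): D#, G#, B.
B (6/4/2): B, C#, E, G#.
G# (6/3): G#, B, E.
F# (6/3): F#, A, D#.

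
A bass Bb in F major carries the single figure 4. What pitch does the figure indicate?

Counting 3 letter steps above Bb lands on E; in F major, that letter is E.

E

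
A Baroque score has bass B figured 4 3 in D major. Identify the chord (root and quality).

E minor seventh

The figures 4 3 indicate a seventh chord in second inversion.
In second inversion the root lies a fourth above the bass: a fourth above B in D major is E.
The chord tones are B, D, E, G, giving E minor seventh.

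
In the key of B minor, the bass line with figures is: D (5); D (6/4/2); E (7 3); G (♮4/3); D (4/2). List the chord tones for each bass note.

D, F#, A | D, E, G, B | E, G, B, D | G, B, C, E | D, E, G, B

D (5/3): D, F#, A.
D (6/4/2): D, E, G, B.
E (7/5/3): E, G, B, D.
G (6/♮4/3): G, B, C, E.
D (6/4/2): D, E, G, B.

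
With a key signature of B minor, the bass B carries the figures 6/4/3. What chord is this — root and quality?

E minor seventh

The figures 6/4/3 indicate a seventh chord in second inversion.
In second inversion the root lies a fourth above the bass: a fourth above B in B minor is E.
The chord tones are B, D, E, G, giving E minor seventh.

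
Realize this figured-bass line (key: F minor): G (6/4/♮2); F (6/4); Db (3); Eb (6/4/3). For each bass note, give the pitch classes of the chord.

G (6/4/♮2): G, A, C, Eb.
F (6/4): F, Bb, Db.
Db (5/3): Db, F, Ab.
Eb (6/4/3): Eb, G, Ab, C.

G, A, C, Eb | F, Bb, Db | Db, F, Ab | Eb, G, Ab, C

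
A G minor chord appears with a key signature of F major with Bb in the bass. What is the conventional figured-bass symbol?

Bb is the third of G minor, so the chord is in first inversion.
A triad in first inversion is figured 6/3, conventionally abbreviated 6.

6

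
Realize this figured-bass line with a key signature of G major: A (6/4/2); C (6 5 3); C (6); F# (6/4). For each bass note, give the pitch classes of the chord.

A, B, D, F# | C, E, G, A | C, E, A | F#, B, D

A (6/4/2): A, B, D, F#.
C (6/5/3): C, E, G, A.
C (6/3): C, E, A.
F# (6/4): F#, B, D.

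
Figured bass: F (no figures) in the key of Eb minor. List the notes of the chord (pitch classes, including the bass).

An unfigured bass implies 5/3.
A third above F in this key is Ab.
A fifth above F in this key is Cb.
Together with the bass F, this spells F diminished in root position.

F, Ab, Cb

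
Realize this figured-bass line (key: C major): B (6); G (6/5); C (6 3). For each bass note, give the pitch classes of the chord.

B (6/3): B, D, G.
G (6/5/3): G, B, D, E.
C (6/3): C, E, A.

B, D, G | G, B, D, E | C, E, A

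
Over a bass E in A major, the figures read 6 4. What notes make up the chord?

A fourth above E in this key is A.
A sixth above E in this key is C#.
Together with the bass E, this spells A major in second inversion.

E, A, C#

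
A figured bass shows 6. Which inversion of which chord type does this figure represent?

6 is shorthand for 6/3.
Intervals of 6/3 above the bass form a triad; the bass is the third, so this is first inversion.

triad, first inversion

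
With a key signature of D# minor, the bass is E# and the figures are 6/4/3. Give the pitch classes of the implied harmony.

E#, G#, A#, C#

A third above E# in this key is G#.
A fourth above E# in this key is A#.
A sixth above E# in this key is C#.
Together with the bass E#, this spells A# minor seventh in second inversion.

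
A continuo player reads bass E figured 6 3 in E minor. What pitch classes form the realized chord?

A third above E in this key is G.
A sixth above E in this key is C.
Together with the bass E, this spells C major in first inversion.

E, G, C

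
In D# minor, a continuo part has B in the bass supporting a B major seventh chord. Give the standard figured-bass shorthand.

7

B is the root of B major seventh, so the chord is in root position.
A seventh chord in root position is figured 7/5/3, conventionally abbreviated 7.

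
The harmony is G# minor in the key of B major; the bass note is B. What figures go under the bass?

6

B is the third of G# minor, so the chord is in first inversion.
A triad in first inversion is figured 6/3, conventionally abbreviated 6.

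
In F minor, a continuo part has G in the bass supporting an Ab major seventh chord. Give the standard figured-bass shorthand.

G is the seventh of Ab major seventh, so the chord is in third inversion.
A seventh chord in third inversion is figured 6/4/2, conventionally abbreviated 4/2.

4/2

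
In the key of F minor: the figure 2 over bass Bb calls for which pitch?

Counting 1 letter step above Bb lands on C; in F minor, that letter is C.

C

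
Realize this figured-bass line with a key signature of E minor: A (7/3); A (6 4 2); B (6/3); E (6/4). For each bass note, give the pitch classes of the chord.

A (7/5/3): A, C, E, G.
A (6/4/2): A, B, D, F#.
B (6/3): B, D, G.
E (6/4): E, A, C.

A, C, E, G | A, B, D, F# | B, D, G | E, A, C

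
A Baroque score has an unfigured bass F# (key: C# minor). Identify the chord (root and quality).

F# minor

An unfigured bass indicates a triad in root position.
In root position the bass is the root, so the root is F#.
The chord tones are F#, A, C#, giving F# minor.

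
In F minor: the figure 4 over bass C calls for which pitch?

Counting 3 letter steps above C lands on F; in F minor, that letter is F.

F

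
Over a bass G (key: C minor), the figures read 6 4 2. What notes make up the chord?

A second above G in this key is Ab.
A fourth above G in this key is C.
A sixth above G in this key is Eb.
Together with the bass G, this spells Ab major seventh in third inversion.

G, Ab, C, Eb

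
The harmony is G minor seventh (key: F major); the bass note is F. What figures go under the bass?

F is the seventh of G minor seventh, so the chord is in third inversion.
A seventh chord in third inversion is figured 6/4/2, conventionally abbreviated 4/2.

4/2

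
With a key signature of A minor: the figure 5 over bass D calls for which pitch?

A

Counting 4 letter steps above D lands on A; in A minor, that letter is A.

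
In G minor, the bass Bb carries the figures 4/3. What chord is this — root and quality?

The figures 4/3 indicate a seventh chord in second inversion.
In second inversion the root lies a fourth above the bass: a fourth above Bb in G minor is Eb.
The chord tones are Bb, D, Eb, G, giving Eb major seventh.

Eb major seventh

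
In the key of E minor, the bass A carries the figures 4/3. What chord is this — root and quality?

The figures 4/3 indicate a seventh chord in second inversion.
In second inversion the root lies a fourth above the bass: a fourth above A in E minor is D.
The chord tones are A, C, D, F#, giving D dominant seventh.

D dominant seventh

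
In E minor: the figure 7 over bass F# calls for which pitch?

Counting 6 letter steps above F# lands on E; in E minor, that letter is E.

E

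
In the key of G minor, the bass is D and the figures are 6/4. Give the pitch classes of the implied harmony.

A fourth above D in this key is G.
A sixth above D in this key is Bb.
Together with the bass D, this spells G minor in second inversion.

D, G, Bb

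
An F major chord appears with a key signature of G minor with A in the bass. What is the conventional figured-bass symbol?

A is the third of F major, so the chord is in first inversion.
A triad in first inversion is figured 6/3, conventionally abbreviated 6.

6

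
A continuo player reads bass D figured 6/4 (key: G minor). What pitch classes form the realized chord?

A fourth above D in this key is G.
A sixth above D in this key is Bb.
Together with the bass D, this spells G minor in second inversion.

D, G, Bb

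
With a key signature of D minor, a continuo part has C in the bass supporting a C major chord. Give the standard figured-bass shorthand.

no figures

C is the root of C major, so the chord is in root position.
A triad in root position is figured 5/3, conventionally abbreviated (no figures — root-position triad).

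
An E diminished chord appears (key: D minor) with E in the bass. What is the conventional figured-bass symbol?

E is the root of E diminished, so the chord is in root position.
A triad in root position is figured 5/3, conventionally abbreviated (no figures — root-position triad).

no figures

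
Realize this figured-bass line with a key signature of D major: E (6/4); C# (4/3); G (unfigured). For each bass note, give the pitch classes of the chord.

E, A, C# | C#, E, F#, A | G, B, D

E (6/4): E, A, C#.
C# (6/4/3): C#, E, F#, A.
G (5/3): G, B, D.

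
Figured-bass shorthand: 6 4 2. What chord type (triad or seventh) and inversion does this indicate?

seventh chord, third inversion

Intervals of 6/4/2 above the bass form a seventh chord; the bass is the seventh, so this is third inversion.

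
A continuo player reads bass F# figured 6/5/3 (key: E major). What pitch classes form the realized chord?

F#, A, C#, D#

A third above F# in this key is A.
A fifth above F# in this key is C#.
A sixth above F# in this key is D#.
Together with the bass F#, this spells D# half-diminished seventh in first inversion.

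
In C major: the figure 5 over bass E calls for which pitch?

B

Counting 4 letter steps above E lands on B; in C major, that letter is B.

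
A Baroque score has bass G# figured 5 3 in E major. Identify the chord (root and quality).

G# minor

The figures 5 3 indicate a triad in root position.
In root position the bass is the root, so the root is G#.
The chord tones are G#, B, D#, giving G# minor.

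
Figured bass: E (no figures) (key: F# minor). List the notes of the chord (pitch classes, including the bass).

E, G#, B

An unfigured bass implies 5/3.
A third above E in this key is G#.
A fifth above E in this key is B.
Together with the bass E, this spells E major in root position.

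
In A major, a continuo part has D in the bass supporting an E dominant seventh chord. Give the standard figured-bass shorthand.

4/2

D is the seventh of E dominant seventh, so the chord is in third inversion.
A seventh chord in third inversion is figured 6/4/2, conventionally abbreviated 4/2.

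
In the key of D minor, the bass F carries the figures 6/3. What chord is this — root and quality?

D minor

The figures 6/3 indicate a triad in first inversion.
In first inversion the root lies a sixth above the bass: a sixth above F in D minor is D.
The chord tones are F, A, D, giving D minor.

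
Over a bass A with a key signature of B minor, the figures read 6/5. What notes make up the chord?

The written figures 6/5 are shorthand for 6/5/3: the 3 is implied.
A third above A in this key is C#.
A fifth above A in this key is E.
A sixth above A in this key is F#.
Together with the bass A, this spells F# minor seventh in first inversion.

A, C#, E, F#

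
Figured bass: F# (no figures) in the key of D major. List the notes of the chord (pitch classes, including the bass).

F#, A, C#

An unfigured bass implies 5/3.
A third above F# in this key is A.
A fifth above F# in this key is C#.
Together with the bass F#, this spells F# minor in root position.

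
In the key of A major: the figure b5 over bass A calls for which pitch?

Eb

Counting 4 letter steps above A lands on E; in A major, that letter is E.
The b5 figure lowers it a semitone, giving Eb.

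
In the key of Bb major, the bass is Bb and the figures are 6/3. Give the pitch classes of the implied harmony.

A third above Bb in this key is D.
A sixth above Bb in this key is G.
Together with the bass Bb, this spells G minor in first inversion.

Bb, D, G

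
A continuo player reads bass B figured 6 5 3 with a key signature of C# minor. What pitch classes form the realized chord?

B, D#, F#, G#

A third above B in this key is D#.
A fifth above B in this key is F#.
A sixth above B in this key is G#.
Together with the bass B, this spells G# minor seventh in first inversion.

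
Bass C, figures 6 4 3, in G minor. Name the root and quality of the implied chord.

The figures 6 4 3 indicate a seventh chord in second inversion.
In second inversion the root lies a fourth above the bass: a fourth above C in G minor is F.
The chord tones are C, Eb, F, A, giving F dominant seventh.

F dominant seventh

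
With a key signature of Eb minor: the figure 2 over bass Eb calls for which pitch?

F

Counting 1 letter step above Eb lands on F; in Eb minor, that letter is F.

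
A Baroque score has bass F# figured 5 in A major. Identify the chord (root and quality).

F# minor

The figures 5 indicate a triad in root position.
In root position the bass is the root, so the root is F#.
The chord tones are F#, A, C#, giving F# minor.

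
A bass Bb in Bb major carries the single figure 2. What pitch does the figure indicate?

C

Counting 1 letter step above Bb lands on C; in Bb major, that letter is C.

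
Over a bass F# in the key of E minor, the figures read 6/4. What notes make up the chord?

A fourth above F# in this key is B.
A sixth above F# in this key is D.
Together with the bass F#, this spells B minor in second inversion.

F#, B, D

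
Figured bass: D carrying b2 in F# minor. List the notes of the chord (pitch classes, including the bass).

The written figures b2 are shorthand for 6/4/2: the 6/4 are implied.
A second above D in this key is E, lowered to Eb by the flat.
A fourth above D in this key is G#.
A sixth above D in this key is B.

D, Eb, G#, B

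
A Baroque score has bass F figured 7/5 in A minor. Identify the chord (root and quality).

F major seventh

The figures 7/5 indicate a seventh chord in root position.
In root position the bass is the root, so the root is F.
The chord tones are F, A, C, E, giving F major seventh.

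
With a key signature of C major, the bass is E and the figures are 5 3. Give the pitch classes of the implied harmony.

E, G, B

A third above E in this key is G.
A fifth above E in this key is B.
Together with the bass E, this spells E minor in root position.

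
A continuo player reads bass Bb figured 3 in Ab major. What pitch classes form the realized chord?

The written figures 3 are shorthand for 5/3: the 5 is implied.
A third above Bb in this key is Db.
A fifth above Bb in this key is F.
Together with the bass Bb, this spells Bb minor in root position.

Bb, Db, F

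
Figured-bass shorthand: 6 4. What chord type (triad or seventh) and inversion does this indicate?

Intervals of 6/4 above the bass form a triad; the bass is the fifth, so this is second inversion.

triad, second inversion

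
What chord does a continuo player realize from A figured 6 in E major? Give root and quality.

The figures 6 indicate a triad in first inversion.
In first inversion the root lies a sixth above the bass: a sixth above A in E major is F#.
The chord tones are A, C#, F#, giving F# minor.

F# minor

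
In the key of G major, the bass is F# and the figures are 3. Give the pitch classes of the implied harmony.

F#, A, C

The written figures 3 are shorthand for 5/3: the 5 is implied.
A third above F# in this key is A.
A fifth above F# in this key is C.
Together with the bass F#, this spells F# diminished in root position.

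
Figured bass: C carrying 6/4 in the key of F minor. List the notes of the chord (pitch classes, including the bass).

C, F, Ab

A fourth above C in this key is F.
A sixth above C in this key is Ab.
Together with the bass C, this spells F minor in second inversion.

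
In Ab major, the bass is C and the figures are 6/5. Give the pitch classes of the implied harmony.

The written figures 6/5 are shorthand for 6/5/3: the 3 is implied.
A third above C in this key is Eb.
A fifth above C in this key is G.
A sixth above C in this key is Ab.
Together with the bass C, this spells Ab major seventh in first inversion.

C, Eb, G, Ab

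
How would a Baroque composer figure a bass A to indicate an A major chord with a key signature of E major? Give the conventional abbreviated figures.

A is the root of A major, so the chord is in root position.
A triad in root position is figured 5/3, conventionally abbreviated (no figures — root-position triad).

no figures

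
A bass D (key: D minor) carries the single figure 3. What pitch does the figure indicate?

Counting 2 letter steps above D lands on F; in D minor, that letter is F.

F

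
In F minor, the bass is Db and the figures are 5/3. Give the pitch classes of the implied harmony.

Db, F, Ab

A third above Db in this key is F.
A fifth above Db in this key is Ab.
Together with the bass Db, this spells Db major in root position.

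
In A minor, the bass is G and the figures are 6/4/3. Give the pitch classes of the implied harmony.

G, B, C, E

A third above G in this key is B.
A fourth above G in this key is C.
A sixth above G in this key is E.
Together with the bass G, this spells C major seventh in second inversion.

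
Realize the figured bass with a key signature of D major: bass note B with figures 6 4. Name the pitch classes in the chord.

A fourth above B in this key is E.
A sixth above B in this key is G.
Together with the bass B, this spells E minor in second inversion.

B, E, G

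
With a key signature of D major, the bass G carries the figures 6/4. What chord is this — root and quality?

The figures 6/4 indicate a triad in second inversion.
In second inversion the root lies a fourth above the bass: a fourth above G in D major is C#.
The chord tones are G, C#, E, giving C# diminished.

C# diminished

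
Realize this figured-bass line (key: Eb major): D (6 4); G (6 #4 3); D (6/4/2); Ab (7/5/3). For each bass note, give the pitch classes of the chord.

D (6/4): D, G, Bb.
G (6/#4/3): G, Bb, C#, Eb.
D (6/4/2): D, Eb, G, Bb.
Ab (7/5/3): Ab, C, Eb, G.

D, G, Bb | G, Bb, C#, Eb | D, Eb, G, Bb | Ab, C, Eb, G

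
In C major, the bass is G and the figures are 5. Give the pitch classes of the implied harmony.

G, B, D

The written figures 5 are shorthand for 5/3: the 3 is implied.
A third above G in this key is B.
A fifth above G in this key is D.
Together with the bass G, this spells G major in root position.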